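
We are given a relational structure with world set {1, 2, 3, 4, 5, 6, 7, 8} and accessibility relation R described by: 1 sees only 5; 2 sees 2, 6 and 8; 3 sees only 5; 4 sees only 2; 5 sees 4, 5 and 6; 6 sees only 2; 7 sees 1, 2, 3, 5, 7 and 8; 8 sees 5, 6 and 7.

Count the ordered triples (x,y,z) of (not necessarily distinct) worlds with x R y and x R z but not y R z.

Enumerating: (2,6,6), (2,6,8), (2,8,2), (2,8,8), (5,4,4), (5,4,5), (5,4,6), (5,6,4), (5,6,5), (5,6,6), (7,1,1), (7,1,2), … and 26 more.
Total: 38.

38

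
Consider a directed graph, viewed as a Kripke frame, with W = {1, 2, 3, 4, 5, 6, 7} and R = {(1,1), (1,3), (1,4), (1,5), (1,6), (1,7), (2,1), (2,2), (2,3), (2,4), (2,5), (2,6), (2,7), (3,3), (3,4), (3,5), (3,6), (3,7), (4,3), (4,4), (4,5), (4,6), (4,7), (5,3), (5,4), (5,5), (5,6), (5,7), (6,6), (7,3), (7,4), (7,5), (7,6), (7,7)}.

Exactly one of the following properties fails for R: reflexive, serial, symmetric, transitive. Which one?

Reflexive: yes — every world is R-related to itself.
Serial: yes — every world has a successor (e.g. 1 R 1).
Symmetric: no — 1 R 3 but not 3 R 1.
Transitive: yes — every two-step R-path is closed by a direct edge.
Only symmetric fails.

symmetric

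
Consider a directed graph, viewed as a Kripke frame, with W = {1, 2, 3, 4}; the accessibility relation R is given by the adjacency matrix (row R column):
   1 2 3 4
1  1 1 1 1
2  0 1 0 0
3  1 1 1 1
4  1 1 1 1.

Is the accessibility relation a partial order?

No

Reflexive: yes — every world is R-related to itself.
Transitive: yes — every two-step R-path is closed by a direct edge.
Antisymmetric: no — 1 R 3 and 3 R 1 with 1 ≠ 3.
So R is not a partial order.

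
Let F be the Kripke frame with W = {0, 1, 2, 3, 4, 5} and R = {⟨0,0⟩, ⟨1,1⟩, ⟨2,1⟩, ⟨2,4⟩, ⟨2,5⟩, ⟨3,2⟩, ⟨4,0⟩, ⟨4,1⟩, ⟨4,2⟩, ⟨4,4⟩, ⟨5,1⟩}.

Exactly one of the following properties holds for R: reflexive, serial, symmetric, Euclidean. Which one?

serial

Reflexive: no — 2 is not related to itself.
Serial: yes — every world has a successor (e.g. 0 R 0).
Symmetric: no — 2 R 1 but not 1 R 2.
Euclidean: no — 2 R 1 and 2 R 4, but not 1 R 4.
Only serial holds.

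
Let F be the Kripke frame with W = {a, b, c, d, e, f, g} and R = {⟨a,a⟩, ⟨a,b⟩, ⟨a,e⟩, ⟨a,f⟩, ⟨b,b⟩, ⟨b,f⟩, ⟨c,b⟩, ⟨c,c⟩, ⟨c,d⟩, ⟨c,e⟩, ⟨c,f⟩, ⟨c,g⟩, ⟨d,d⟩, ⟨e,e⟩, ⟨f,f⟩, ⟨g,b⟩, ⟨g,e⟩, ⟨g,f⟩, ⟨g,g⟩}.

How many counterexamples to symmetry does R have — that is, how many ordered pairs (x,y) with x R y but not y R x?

12

Enumerating: (a,b), (a,e), (a,f), (b,f), (c,b), (c,d), (c,e), (c,f), (c,g), (g,b), (g,e), (g,f).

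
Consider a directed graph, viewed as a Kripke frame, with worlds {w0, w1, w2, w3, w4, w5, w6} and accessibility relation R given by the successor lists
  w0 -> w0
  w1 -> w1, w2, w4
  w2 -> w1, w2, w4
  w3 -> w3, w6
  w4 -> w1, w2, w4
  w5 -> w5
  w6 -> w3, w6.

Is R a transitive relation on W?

Transitive: yes — every two-step R-path is closed by a direct edge.

Yes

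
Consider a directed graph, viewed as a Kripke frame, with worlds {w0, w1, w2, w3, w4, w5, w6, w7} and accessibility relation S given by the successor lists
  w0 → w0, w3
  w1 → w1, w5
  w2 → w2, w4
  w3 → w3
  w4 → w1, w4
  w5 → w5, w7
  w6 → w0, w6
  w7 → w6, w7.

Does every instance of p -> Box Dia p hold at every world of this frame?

The schema B characterises exactly the symmetric frames.
Symmetric: no — w0 S w3 but not w3 S w0.

No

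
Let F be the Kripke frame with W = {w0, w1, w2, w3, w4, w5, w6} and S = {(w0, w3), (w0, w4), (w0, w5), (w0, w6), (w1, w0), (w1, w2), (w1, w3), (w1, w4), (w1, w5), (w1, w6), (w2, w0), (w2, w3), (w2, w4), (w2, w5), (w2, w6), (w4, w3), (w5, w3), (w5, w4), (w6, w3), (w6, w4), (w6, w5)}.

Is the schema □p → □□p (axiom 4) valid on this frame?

Yes

By correspondence theory, 4 is valid on a frame iff S is transitive.
Transitive: yes — every two-step S-path is closed by a direct edge.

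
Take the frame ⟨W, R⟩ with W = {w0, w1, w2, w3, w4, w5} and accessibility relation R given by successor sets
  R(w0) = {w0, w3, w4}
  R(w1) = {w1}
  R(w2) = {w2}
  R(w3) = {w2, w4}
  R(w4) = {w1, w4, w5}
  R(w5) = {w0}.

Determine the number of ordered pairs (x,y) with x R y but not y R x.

7

Enumerating: (w0,w3), (w0,w4), (w3,w2), (w3,w4), (w4,w1), (w4,w5), (w5,w0).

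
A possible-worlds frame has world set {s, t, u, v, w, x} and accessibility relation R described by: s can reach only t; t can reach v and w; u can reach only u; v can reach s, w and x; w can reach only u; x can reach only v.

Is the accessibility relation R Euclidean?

Euclidean: no — t R w and t R v, but not w R v.

No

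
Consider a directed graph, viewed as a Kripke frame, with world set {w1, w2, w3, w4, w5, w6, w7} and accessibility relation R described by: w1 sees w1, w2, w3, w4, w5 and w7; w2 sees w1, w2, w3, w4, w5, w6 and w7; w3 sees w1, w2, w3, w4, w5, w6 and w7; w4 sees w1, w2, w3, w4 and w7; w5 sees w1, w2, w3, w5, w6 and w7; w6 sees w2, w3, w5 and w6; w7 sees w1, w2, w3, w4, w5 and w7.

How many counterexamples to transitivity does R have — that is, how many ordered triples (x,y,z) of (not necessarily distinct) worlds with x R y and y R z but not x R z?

24

Enumerating: (w1,w2,w6), (w1,w3,w6), (w1,w5,w6), (w4,w1,w5), (w4,w2,w5), (w4,w2,w6), (w4,w3,w5), (w4,w3,w6), (w4,w7,w5), (w5,w1,w4), (w5,w2,w4), (w5,w3,w4), … and 12 more.
Total: 24.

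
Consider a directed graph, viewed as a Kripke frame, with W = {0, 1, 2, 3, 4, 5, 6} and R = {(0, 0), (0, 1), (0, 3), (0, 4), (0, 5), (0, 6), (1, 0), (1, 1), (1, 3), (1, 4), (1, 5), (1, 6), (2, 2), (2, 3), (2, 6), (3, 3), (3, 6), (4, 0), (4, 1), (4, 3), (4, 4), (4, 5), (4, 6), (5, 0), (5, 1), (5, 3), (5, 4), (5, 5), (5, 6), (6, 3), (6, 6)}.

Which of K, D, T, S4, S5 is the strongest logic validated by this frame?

S4

Serial (axiom D): yes — every world has a successor (e.g. 0 R 0).
Reflexive (axiom T): yes — every world is R-related to itself.
Transitive (axiom 4): yes — every two-step R-path is closed by a direct edge.
Euclidean (axiom 5): no — 0 R 3 and 0 R 1, but not 3 R 1.
So F validates K, D, T, S4; S5 would additionally require R to be Euclidean. The strongest is S4.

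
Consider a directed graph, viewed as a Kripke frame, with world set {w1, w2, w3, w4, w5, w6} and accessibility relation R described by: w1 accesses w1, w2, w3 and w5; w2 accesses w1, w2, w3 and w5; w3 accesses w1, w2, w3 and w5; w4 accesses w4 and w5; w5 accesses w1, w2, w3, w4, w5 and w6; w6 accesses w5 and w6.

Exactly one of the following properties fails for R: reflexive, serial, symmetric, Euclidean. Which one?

Reflexive: yes — every world is R-related to itself.
Serial: yes — every world has a successor (e.g. w1 R w1).
Symmetric: yes — every pair in R has its reverse in R.
Euclidean: no — w5 R w1 and w5 R w4, but not w1 R w4.
Only Euclidean fails.

Euclidean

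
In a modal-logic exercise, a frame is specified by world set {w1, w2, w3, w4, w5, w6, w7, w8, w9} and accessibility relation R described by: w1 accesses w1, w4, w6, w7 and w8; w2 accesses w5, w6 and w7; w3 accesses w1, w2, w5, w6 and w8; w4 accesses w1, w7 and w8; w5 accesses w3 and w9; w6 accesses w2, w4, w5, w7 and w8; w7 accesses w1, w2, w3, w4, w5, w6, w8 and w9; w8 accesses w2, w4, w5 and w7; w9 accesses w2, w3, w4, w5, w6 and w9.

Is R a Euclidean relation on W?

No

Euclidean: no — w1 R w4 and w1 R w6, but not w4 R w6.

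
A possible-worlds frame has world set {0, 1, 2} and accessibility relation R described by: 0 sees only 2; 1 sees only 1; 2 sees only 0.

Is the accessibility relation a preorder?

Reflexive: no — 0 is not related to itself.
Transitive: no — 0 R 2 and 2 R 0, but not 0 R 0.
So R is not a preorder.

No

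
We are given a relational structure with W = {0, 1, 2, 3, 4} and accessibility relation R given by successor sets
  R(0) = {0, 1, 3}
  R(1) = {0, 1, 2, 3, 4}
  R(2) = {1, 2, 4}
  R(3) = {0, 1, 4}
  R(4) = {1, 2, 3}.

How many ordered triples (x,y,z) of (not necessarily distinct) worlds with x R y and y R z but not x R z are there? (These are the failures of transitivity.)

Enumerating: (0,1,2), (0,1,4), (0,3,4), (2,1,0), (2,1,3), (2,4,3), (3,0,3), (3,1,2), (3,1,3), (3,4,2), (3,4,3), (4,1,0), (4,1,4), (4,2,4), (4,3,0), (4,3,4).

16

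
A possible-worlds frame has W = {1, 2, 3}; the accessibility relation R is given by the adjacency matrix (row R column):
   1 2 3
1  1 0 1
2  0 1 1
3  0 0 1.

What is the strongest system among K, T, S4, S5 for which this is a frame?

Reflexive (axiom T): yes — every world is R-related to itself.
Transitive (axiom 4): yes — every two-step R-path is closed by a direct edge.
Euclidean (axiom 5): no — 1 R 3 and 1 R 1, but not 3 R 1.
So F validates K, T, S4; S5 would additionally require R to be Euclidean. The strongest is S4.

S4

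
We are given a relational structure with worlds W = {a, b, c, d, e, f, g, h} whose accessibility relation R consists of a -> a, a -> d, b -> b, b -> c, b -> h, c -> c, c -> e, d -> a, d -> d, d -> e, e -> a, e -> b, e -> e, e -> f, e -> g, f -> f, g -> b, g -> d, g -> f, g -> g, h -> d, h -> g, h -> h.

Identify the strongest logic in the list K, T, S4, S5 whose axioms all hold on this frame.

Reflexive (axiom T): yes — every world is R-related to itself.
Transitive (axiom 4): no — a R d and d R e, but not a R e.
Euclidean (axiom 5): no — b R c and b R h, but not c R h.
So F validates K, T; S4 would additionally require R to be transitive. The strongest is T.

T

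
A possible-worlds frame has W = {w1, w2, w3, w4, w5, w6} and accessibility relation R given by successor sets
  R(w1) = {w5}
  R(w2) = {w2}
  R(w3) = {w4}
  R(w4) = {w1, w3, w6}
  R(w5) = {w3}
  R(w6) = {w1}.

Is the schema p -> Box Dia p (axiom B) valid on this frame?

No

The schema B characterises exactly the symmetric frames.
Symmetric: no — w1 R w5 but not w5 R w1.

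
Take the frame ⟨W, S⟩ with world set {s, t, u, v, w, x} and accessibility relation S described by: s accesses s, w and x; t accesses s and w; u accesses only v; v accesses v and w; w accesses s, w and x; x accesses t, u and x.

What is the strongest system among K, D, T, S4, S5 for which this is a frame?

D

Serial (axiom D): yes — every world has a successor (e.g. s S s).
Reflexive (axiom T): no — t is not related to itself.
Transitive (axiom 4): no — s S x and x S t, but not s S t.
Euclidean (axiom 5): no — s S x and s S w, but not x S w.
So F validates K, D; T would additionally require S to be reflexive. The strongest is D.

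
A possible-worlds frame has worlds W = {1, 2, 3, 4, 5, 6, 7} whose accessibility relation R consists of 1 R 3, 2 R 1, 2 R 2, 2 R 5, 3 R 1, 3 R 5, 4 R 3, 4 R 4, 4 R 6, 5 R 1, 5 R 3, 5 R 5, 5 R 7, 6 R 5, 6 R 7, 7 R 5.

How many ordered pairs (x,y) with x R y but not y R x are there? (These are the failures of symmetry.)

7

Enumerating: (2,1), (2,5), (4,3), (4,6), (5,1), (6,5), (6,7).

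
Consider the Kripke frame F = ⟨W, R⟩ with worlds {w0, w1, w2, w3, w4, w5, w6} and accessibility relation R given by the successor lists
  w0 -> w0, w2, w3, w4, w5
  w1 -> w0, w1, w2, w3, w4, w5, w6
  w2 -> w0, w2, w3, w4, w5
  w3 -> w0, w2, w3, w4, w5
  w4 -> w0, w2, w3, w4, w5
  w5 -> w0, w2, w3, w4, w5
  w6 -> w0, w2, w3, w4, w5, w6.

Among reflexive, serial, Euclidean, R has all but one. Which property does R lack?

Reflexive: yes — every world is R-related to itself.
Serial: yes — every world has a successor (e.g. w0 R w0).
Euclidean: no — w1 R w0 and w1 R w6, but not w0 R w6.
Only Euclidean fails.

Euclidean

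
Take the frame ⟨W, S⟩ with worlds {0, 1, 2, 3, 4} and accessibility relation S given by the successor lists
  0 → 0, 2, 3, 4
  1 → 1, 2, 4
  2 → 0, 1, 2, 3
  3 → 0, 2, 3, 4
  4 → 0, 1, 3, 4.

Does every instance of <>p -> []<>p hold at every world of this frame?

By correspondence theory, 5 is valid on a frame iff S is Euclidean.
Euclidean: no — 0 S 2 and 0 S 4, but not 2 S 4.

No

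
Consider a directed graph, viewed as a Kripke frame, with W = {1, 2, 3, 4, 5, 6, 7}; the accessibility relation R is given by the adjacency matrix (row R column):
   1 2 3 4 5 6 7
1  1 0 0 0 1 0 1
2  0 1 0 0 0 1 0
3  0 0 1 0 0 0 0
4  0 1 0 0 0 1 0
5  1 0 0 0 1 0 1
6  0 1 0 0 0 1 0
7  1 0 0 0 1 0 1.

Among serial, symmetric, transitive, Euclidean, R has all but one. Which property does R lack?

symmetric

Serial: yes — every world has a successor (e.g. 1 R 1).
Symmetric: no — 4 R 2 but not 2 R 4.
Transitive: yes — every two-step R-path is closed by a direct edge.
Euclidean: yes — any two successors of a common world are R-related.
Only symmetric fails.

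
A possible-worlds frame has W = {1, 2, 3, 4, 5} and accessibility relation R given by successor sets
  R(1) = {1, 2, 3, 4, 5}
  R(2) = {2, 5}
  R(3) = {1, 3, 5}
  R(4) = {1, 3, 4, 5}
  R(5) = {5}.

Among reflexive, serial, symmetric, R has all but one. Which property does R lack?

Reflexive: yes — every world is R-related to itself.
Serial: yes — every world has a successor (e.g. 1 R 1).
Symmetric: no — 1 R 2 but not 2 R 1.
Only symmetric fails.

symmetric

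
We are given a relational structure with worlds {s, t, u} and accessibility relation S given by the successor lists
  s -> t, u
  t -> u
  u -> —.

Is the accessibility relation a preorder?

No

Reflexive: no — s is not related to itself.
Transitive: yes — every two-step S-path is closed by a direct edge.
So S is not a preorder.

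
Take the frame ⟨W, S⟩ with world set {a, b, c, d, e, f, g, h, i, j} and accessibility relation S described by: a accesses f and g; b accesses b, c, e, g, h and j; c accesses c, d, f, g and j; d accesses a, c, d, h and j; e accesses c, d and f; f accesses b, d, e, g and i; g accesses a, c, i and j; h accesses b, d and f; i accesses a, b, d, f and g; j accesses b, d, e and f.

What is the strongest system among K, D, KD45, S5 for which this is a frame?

Serial (axiom D): yes — every world has a successor (e.g. a S f).
Euclidean (axiom 5): no — a S g and a S f, but not g S f.
Transitive (axiom 4): no — a S f and f S b, but not a S b.
Reflexive (axiom T): no — a is not related to itself.
So F validates K, D; KD45 would additionally require S to be Euclidean and transitive. The strongest is D.

D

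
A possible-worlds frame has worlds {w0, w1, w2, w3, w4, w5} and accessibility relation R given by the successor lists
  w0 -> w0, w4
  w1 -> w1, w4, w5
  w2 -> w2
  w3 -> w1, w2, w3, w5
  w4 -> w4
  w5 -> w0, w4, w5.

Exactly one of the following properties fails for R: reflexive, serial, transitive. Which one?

Reflexive: yes — every world is R-related to itself.
Serial: yes — every world has a successor (e.g. w0 R w0).
Transitive: no — w1 R w5 and w5 R w0, but not w1 R w0.
Only transitive fails.

transitive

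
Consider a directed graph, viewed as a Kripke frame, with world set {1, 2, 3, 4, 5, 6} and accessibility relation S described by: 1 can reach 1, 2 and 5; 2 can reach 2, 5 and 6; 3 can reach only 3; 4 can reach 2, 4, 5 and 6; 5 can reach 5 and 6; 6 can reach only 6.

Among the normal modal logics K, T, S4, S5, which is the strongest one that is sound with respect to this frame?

Reflexive (axiom T): yes — every world is S-related to itself.
Transitive (axiom 4): no — 1 S 2 and 2 S 6, but not 1 S 6.
Euclidean (axiom 5): no — 1 S 5 and 1 S 2, but not 5 S 2.
So F validates K, T; S4 would additionally require S to be transitive. The strongest is T.

T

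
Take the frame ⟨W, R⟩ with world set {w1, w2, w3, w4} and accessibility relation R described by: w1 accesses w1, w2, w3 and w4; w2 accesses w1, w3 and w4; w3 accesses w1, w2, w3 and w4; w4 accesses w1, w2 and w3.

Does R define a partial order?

Reflexive: no — w2 is not related to itself.
Transitive: no — w2 R w1 and w1 R w2, but not w2 R w2.
Antisymmetric: no — w1 R w2 and w2 R w1 with w1 ≠ w2.
So R is not a partial order.

No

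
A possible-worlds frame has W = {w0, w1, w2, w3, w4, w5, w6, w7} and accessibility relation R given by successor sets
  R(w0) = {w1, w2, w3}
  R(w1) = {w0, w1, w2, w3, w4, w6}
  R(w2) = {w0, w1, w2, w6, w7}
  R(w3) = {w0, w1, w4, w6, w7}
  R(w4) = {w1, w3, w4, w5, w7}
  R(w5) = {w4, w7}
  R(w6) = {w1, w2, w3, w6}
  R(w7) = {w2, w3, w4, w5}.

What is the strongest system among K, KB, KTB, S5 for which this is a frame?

KB

Symmetric (axiom B): yes — every pair in R has its reverse in R.
Reflexive (axiom T): no — w0 is not related to itself.
Euclidean (axiom 5): no — w0 R w2 and w0 R w3, but not w2 R w3.
So F validates K, KB; KTB would additionally require R to be reflexive. The strongest is KB.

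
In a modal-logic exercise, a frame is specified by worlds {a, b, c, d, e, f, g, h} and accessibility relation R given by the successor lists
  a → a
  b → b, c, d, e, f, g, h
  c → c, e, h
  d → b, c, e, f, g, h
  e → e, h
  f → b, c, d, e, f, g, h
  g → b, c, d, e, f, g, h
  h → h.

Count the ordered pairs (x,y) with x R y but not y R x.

Enumerating: (b,c), (b,e), (b,h), (c,e), (c,h), (d,c), (d,e), (d,h), (e,h), (f,c), (f,e), (f,h), (g,c), (g,e), (g,h).

15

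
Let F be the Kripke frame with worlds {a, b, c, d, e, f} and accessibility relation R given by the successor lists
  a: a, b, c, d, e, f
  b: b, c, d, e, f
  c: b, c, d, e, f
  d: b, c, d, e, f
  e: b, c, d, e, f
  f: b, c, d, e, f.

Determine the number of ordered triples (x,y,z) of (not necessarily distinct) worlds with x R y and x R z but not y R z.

Enumerating: (a,b,a), (a,c,a), (a,d,a), (a,e,a), (a,f,a).

5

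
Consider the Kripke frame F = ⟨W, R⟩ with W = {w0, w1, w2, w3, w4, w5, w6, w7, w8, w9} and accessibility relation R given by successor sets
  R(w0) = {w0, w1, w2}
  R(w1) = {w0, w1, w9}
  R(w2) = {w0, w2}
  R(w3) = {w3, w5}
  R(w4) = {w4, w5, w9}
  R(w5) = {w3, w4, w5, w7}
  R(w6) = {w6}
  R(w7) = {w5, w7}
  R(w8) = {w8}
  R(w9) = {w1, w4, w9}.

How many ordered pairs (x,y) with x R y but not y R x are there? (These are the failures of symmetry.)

0

R is symmetric; there are no such tuples.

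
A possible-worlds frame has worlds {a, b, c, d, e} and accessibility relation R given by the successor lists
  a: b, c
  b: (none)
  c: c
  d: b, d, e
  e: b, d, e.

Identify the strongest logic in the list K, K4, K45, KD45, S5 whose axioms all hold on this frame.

K4

Transitive (axiom 4): yes — every two-step R-path is closed by a direct edge.
Euclidean (axiom 5): no — a R b and a R c, but not b R c.
Serial (axiom D): no — b has no R-successor.
Reflexive (axiom T): no — a is not related to itself.
So F validates K, K4; K45 would additionally require R to be Euclidean. The strongest is K4.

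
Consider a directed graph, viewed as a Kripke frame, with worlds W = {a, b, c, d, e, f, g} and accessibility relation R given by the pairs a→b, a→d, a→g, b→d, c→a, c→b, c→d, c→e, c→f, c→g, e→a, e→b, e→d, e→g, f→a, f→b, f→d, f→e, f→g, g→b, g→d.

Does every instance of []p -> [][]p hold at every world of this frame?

Yes

The schema 4 characterises exactly the transitive frames.
Transitive: yes — every two-step R-path is closed by a direct edge.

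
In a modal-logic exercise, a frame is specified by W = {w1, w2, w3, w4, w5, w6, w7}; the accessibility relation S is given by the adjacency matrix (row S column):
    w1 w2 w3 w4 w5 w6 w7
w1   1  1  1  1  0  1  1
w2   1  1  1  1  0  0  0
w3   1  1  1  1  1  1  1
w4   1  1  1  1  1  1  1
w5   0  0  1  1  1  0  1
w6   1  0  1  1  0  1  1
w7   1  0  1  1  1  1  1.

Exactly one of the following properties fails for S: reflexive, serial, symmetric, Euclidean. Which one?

Euclidean

Reflexive: yes — every world is S-related to itself.
Serial: yes — every world has a successor (e.g. w1 S w1).
Symmetric: yes — every pair in S has its reverse in S.
Euclidean: no — w1 S w2 and w1 S w6, but not w2 S w6.
Only Euclidean fails.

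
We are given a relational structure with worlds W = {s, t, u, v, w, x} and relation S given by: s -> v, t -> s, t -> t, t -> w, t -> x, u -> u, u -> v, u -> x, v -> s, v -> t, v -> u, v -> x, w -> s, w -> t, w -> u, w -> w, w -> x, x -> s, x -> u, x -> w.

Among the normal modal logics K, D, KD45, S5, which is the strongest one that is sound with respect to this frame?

Serial (axiom D): yes — every world has a successor (e.g. s S v).
Euclidean (axiom 5): no — t S s and t S w, but not s S w.
Transitive (axiom 4): no — s S v and v S t, but not s S t.
Reflexive (axiom T): no — s is not related to itself.
So F validates K, D; KD45 would additionally require S to be Euclidean and transitive. The strongest is D.

D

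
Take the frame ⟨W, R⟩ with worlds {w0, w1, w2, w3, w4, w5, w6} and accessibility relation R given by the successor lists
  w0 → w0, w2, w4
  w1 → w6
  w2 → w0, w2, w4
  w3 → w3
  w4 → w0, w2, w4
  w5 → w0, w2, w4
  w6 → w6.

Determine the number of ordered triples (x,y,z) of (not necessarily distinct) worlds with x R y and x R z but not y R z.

R is Euclidean; there are no such tuples.

0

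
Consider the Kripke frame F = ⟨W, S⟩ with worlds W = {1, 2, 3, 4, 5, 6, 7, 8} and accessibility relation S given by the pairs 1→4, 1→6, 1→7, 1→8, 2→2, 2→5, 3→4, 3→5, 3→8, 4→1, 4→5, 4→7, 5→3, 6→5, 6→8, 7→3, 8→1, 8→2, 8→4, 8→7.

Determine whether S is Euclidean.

Euclidean: no — 1 S 4 and 1 S 6, but not 4 S 6.

No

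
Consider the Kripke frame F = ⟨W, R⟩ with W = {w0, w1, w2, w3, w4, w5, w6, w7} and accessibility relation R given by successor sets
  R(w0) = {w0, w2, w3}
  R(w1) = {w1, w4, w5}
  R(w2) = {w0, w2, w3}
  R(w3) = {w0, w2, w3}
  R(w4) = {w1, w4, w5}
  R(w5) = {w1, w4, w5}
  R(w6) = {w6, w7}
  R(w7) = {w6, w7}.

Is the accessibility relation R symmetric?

Symmetric: yes — every pair in R has its reverse in R.

Yes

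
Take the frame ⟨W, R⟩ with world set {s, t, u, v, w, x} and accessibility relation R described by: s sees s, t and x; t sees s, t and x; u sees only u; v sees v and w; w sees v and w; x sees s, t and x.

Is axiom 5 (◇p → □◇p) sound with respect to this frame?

Yes

The schema 5 characterises exactly the Euclidean frames.
Euclidean: yes — any two successors of a common world are R-related.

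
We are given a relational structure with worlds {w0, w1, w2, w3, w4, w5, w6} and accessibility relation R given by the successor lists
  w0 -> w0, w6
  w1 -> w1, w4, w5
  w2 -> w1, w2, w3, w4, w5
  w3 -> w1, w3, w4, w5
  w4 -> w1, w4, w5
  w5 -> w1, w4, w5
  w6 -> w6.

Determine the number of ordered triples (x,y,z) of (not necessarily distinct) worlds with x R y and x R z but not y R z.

11

Enumerating: (w0,w6,w0), (w2,w1,w2), (w2,w1,w3), (w2,w3,w2), (w2,w4,w2), (w2,w4,w3), (w2,w5,w2), (w2,w5,w3), (w3,w1,w3), (w3,w4,w3), (w3,w5,w3).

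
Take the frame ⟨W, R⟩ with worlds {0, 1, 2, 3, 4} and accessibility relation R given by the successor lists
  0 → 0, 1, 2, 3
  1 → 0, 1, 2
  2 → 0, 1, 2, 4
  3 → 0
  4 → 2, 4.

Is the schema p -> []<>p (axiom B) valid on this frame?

Yes

Axiom B corresponds to the accessibility relation being symmetric.
Symmetric: yes — every pair in R has its reverse in R.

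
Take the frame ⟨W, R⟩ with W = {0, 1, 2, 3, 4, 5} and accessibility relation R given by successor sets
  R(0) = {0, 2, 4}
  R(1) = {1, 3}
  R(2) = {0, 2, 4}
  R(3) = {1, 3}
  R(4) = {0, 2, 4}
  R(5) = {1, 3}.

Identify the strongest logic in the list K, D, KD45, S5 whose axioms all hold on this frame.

KD45

Serial (axiom D): yes — every world has a successor (e.g. 0 R 0).
Euclidean (axiom 5): yes — any two successors of a common world are R-related.
Transitive (axiom 4): yes — every two-step R-path is closed by a direct edge.
Reflexive (axiom T): no — 5 is not related to itself.
So F validates K, D, KD45; S5 would additionally require R to be reflexive. The strongest is KD45.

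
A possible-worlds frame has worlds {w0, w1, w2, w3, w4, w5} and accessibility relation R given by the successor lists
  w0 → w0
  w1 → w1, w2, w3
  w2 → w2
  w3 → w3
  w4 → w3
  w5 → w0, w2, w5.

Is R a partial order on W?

No

Reflexive: no — w4 is not related to itself.
Transitive: yes — every two-step R-path is closed by a direct edge.
Antisymmetric: yes — no distinct pair is related both ways.
So R is not a partial order.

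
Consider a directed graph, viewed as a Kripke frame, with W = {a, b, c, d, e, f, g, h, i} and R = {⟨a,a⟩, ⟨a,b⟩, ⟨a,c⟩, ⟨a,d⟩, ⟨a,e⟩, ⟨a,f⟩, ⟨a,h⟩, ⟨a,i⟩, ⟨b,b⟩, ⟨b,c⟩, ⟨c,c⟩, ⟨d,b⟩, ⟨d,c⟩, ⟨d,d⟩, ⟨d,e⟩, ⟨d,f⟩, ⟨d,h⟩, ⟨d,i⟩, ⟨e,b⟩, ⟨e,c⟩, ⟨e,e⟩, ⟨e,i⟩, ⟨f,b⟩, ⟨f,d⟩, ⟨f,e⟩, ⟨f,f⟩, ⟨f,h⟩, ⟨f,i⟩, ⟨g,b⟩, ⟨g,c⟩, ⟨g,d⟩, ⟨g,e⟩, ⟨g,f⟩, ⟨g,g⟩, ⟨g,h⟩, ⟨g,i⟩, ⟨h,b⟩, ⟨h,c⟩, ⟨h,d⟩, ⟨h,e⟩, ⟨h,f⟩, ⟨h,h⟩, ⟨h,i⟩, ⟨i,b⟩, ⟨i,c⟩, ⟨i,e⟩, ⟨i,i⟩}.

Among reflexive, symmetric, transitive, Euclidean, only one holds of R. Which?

reflexive

Reflexive: yes — every world is R-related to itself.
Symmetric: no — a R b but not b R a.
Transitive: no — f R b and b R c, but not f R c.
Euclidean: no — a R b and a R d, but not b R d.
Only reflexive holds.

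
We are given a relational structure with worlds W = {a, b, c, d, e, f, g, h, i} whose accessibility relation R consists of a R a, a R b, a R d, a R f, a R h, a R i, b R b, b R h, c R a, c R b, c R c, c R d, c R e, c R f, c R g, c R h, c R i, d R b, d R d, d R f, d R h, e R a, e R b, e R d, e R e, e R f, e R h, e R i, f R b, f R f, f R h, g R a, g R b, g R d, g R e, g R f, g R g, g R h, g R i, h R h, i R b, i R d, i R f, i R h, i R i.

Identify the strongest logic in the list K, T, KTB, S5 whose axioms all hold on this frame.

Reflexive (axiom T): yes — every world is R-related to itself.
Symmetric (axiom B): no — a R b but not b R a.
Euclidean (axiom 5): no — a R b and a R d, but not b R d.
So F validates K, T; KTB would additionally require R to be symmetric. The strongest is T.

T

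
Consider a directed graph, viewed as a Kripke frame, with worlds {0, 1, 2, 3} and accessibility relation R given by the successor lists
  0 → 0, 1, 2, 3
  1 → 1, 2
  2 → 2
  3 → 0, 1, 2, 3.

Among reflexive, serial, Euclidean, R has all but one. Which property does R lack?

Reflexive: yes — every world is R-related to itself.
Serial: yes — every world has a successor (e.g. 0 R 0).
Euclidean: no — 0 R 1 and 0 R 3, but not 1 R 3.
Only Euclidean fails.

Euclidean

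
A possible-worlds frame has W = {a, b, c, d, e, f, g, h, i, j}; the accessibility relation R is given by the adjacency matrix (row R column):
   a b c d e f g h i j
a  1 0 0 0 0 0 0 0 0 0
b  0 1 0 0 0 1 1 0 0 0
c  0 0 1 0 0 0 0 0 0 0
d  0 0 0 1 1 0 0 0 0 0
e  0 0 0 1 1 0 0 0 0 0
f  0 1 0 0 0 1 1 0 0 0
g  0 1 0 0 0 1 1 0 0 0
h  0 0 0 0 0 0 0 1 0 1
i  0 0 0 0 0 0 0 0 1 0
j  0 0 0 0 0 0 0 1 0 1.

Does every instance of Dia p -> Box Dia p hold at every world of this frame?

By correspondence theory, 5 is valid on a frame iff R is Euclidean.
Euclidean: yes — any two successors of a common world are R-related.

Yes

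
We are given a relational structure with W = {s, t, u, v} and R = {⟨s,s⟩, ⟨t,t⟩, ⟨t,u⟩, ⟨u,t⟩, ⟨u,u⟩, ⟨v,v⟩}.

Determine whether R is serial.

Yes

Serial: yes — every world has a successor (e.g. s R s).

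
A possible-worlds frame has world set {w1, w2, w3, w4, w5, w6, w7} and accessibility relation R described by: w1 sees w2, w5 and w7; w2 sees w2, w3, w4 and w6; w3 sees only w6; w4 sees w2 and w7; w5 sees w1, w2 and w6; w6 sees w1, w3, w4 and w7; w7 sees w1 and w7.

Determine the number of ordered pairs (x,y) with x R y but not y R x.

Enumerating: (w1,w2), (w2,w3), (w2,w6), (w4,w7), (w5,w2), (w5,w6), (w6,w1), (w6,w4), (w6,w7).

9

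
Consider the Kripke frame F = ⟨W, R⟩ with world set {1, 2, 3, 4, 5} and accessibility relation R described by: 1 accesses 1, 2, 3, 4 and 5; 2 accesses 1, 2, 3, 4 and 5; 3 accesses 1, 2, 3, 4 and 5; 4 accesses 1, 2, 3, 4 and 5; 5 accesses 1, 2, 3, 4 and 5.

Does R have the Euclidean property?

Yes

Euclidean: yes — any two successors of a common world are R-related.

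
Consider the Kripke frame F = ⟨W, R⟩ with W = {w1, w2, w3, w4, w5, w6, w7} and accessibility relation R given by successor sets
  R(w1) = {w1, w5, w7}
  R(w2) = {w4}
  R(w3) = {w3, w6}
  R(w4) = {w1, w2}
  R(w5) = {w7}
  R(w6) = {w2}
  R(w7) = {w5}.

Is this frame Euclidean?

Euclidean: no — w4 R w1 and w4 R w2, but not w1 R w2.

No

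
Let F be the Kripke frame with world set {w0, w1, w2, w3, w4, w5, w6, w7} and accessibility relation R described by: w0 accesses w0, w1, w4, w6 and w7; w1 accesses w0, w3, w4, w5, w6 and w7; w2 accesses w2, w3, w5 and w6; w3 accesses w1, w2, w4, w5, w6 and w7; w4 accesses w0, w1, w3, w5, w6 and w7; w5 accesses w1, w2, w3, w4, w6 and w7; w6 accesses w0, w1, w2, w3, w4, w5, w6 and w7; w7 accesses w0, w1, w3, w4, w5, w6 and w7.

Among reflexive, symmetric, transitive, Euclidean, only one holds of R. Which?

Reflexive: no — w1 is not related to itself.
Symmetric: yes — every pair in R has its reverse in R.
Transitive: no — w0 R w1 and w1 R w3, but not w0 R w3.
Euclidean: no — w1 R w0 and w1 R w3, but not w0 R w3.
Only symmetric holds.

symmetric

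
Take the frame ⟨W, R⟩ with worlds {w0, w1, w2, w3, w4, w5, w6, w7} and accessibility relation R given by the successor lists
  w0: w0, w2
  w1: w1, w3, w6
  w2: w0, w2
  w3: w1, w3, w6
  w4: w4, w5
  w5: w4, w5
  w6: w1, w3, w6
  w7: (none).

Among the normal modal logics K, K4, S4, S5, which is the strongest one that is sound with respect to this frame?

Transitive (axiom 4): yes — every two-step R-path is closed by a direct edge.
Reflexive (axiom T): no — w7 is not related to itself.
Euclidean (axiom 5): yes — any two successors of a common world are R-related.
So F validates K, K4; S4 would additionally require R to be reflexive. The strongest is K4.

K4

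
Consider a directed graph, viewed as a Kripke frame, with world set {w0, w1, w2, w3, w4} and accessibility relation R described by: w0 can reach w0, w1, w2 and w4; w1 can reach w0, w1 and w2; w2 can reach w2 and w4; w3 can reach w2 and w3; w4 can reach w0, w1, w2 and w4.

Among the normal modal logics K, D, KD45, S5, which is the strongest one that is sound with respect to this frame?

Serial (axiom D): yes — every world has a successor (e.g. w0 R w0).
Euclidean (axiom 5): no — w0 R w1 and w0 R w4, but not w1 R w4.
Transitive (axiom 4): no — w1 R w0 and w0 R w4, but not w1 R w4.
Reflexive (axiom T): yes — every world is R-related to itself.
So F validates K, D; KD45 would additionally require R to be Euclidean and transitive. The strongest is D.

D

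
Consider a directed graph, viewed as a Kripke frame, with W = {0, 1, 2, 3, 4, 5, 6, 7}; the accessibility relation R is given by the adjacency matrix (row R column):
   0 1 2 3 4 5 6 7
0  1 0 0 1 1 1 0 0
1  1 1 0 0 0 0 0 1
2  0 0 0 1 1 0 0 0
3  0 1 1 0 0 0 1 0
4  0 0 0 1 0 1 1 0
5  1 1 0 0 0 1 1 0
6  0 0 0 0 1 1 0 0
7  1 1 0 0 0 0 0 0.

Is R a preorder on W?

Reflexive: no — 2 is not related to itself.
Transitive: no — 0 R 3 and 3 R 1, but not 0 R 1.
So R is not a preorder.

No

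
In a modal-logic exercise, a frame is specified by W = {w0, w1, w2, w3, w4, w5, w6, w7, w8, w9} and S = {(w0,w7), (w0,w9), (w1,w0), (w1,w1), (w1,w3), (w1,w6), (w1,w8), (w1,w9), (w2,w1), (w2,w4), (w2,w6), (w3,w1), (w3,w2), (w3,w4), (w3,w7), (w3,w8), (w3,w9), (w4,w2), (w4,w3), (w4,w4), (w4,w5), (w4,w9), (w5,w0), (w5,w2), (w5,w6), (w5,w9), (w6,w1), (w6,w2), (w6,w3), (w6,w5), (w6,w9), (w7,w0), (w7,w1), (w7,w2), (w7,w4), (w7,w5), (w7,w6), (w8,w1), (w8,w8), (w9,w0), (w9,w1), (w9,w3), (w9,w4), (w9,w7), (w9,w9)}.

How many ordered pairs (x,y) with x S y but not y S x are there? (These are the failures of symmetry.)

17

Enumerating: (w1,w0), (w2,w1), (w3,w2), (w3,w7), (w3,w8), (w4,w5), (w5,w0), (w5,w2), (w5,w9), (w6,w3), (w6,w9), (w7,w1), (w7,w2), (w7,w4), (w7,w5), (w7,w6), (w9,w7).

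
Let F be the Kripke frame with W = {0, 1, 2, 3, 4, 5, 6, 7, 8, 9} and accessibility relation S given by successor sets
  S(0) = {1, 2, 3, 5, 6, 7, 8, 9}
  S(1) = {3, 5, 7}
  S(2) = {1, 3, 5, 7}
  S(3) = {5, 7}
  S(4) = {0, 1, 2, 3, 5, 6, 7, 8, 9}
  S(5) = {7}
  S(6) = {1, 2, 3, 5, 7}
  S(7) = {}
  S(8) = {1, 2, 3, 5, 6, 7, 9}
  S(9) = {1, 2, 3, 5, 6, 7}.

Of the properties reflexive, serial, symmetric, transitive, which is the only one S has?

transitive

Reflexive: no — 0 is not related to itself.
Serial: no — 7 has no S-successor.
Symmetric: no — 0 S 1 but not 1 S 0.
Transitive: yes — every two-step S-path is closed by a direct edge.
Only transitive holds.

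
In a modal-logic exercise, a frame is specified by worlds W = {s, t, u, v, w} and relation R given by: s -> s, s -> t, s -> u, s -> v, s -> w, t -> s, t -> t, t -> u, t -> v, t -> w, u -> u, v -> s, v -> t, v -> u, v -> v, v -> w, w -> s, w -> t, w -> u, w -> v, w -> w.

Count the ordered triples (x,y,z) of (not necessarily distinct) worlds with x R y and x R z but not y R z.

16

Enumerating: (s,u,s), (s,u,t), (s,u,v), (s,u,w), (t,u,s), (t,u,t), (t,u,v), (t,u,w), (v,u,s), (v,u,t), (v,u,v), (v,u,w), (w,u,s), (w,u,t), (w,u,v), (w,u,w).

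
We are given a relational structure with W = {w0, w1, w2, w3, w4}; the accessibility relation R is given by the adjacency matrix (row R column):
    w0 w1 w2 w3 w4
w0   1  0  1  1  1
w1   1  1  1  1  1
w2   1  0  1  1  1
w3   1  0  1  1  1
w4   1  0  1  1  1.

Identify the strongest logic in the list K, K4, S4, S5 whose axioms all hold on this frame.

S4

Transitive (axiom 4): yes — every two-step R-path is closed by a direct edge.
Reflexive (axiom T): yes — every world is R-related to itself.
Euclidean (axiom 5): no — w1 R w0 and w1 R w1, but not w0 R w1.
So F validates K, K4, S4; S5 would additionally require R to be Euclidean. The strongest is S4.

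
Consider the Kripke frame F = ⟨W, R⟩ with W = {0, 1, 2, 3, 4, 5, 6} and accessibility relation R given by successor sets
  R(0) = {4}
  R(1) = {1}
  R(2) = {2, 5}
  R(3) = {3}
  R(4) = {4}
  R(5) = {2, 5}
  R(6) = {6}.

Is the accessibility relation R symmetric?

Symmetric: no — 0 R 4 but not 4 R 0.

No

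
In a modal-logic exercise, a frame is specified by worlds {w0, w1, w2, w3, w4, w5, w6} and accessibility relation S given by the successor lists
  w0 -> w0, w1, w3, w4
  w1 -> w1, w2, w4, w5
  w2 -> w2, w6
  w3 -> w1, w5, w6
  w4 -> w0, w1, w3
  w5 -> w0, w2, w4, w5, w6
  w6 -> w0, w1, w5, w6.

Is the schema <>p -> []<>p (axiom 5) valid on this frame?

The schema 5 characterises exactly the Euclidean frames.
Euclidean: no — w0 S w1 and w0 S w3, but not w1 S w3.

No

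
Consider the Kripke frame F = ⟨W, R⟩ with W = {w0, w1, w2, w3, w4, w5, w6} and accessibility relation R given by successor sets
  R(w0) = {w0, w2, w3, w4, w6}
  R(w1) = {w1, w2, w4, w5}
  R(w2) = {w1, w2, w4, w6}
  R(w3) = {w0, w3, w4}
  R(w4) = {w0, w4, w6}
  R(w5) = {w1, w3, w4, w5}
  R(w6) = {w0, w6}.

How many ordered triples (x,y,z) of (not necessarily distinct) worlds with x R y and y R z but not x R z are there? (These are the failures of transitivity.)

Enumerating: (w0,w2,w1), (w1,w2,w6), (w1,w4,w0), (w1,w4,w6), (w1,w5,w3), (w2,w1,w5), (w2,w4,w0), (w2,w6,w0), (w3,w0,w2), (w3,w0,w6), (w3,w4,w6), (w4,w0,w2), … and 8 more.
Total: 20.

20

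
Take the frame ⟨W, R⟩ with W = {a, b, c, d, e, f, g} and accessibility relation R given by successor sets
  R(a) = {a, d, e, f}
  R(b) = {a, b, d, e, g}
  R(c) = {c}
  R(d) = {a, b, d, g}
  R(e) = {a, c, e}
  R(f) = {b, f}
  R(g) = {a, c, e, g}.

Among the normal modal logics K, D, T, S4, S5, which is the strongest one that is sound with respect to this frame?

Serial (axiom D): yes — every world has a successor (e.g. a R a).
Reflexive (axiom T): yes — every world is R-related to itself.
Transitive (axiom 4): no — a R d and d R b, but not a R b.
Euclidean (axiom 5): no — a R d and a R e, but not d R e.
So F validates K, D, T; S4 would additionally require R to be transitive. The strongest is T.

T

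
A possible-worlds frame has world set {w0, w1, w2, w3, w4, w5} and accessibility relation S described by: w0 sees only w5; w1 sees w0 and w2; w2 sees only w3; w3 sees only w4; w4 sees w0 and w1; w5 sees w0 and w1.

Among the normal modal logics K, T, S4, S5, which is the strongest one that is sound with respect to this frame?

K

Reflexive (axiom T): no — w0 is not related to itself.
Transitive (axiom 4): no — w0 S w5 and w5 S w1, but not w0 S w1.
Euclidean (axiom 5): no — w1 S w0 and w1 S w2, but not w0 S w2.
So F validates K; T would additionally require S to be reflexive. The strongest is K.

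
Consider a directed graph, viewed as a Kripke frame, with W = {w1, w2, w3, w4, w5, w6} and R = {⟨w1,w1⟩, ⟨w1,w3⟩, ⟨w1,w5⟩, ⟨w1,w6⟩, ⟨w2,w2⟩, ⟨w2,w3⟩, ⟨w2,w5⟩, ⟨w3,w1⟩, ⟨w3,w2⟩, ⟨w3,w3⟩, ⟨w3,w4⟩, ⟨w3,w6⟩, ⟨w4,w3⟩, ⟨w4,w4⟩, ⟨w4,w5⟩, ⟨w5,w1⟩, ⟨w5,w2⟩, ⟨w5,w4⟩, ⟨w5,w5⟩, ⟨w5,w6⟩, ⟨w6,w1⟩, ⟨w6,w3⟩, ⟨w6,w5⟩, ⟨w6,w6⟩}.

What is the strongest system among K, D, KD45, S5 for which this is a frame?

D

Serial (axiom D): yes — every world has a successor (e.g. w1 R w1).
Euclidean (axiom 5): no — w1 R w3 and w1 R w5, but not w3 R w5.
Transitive (axiom 4): no — w1 R w3 and w3 R w2, but not w1 R w2.
Reflexive (axiom T): yes — every world is R-related to itself.
So F validates K, D; KD45 would additionally require R to be Euclidean and transitive. The strongest is D.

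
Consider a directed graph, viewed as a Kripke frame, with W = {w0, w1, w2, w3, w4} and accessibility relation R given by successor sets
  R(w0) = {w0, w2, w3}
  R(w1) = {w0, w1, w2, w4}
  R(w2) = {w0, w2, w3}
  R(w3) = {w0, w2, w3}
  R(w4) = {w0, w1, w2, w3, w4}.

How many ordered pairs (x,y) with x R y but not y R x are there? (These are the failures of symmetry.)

5

Enumerating: (w1,w0), (w1,w2), (w4,w0), (w4,w2), (w4,w3).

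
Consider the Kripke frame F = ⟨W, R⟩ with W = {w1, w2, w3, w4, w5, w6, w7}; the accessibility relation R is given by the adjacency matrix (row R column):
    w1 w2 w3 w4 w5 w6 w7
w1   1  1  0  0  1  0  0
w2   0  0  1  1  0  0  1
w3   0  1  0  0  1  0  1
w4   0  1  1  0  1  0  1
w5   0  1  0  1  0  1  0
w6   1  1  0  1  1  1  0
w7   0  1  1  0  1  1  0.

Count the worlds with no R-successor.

0

R is serial; there are no such worlds.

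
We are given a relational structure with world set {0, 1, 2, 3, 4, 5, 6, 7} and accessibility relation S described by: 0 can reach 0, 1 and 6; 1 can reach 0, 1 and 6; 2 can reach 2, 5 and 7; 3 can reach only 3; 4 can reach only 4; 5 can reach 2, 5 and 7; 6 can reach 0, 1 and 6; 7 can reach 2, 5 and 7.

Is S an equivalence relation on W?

Reflexive: yes — every world is S-related to itself.
Symmetric: yes — every pair in S has its reverse in S.
Transitive: yes — every two-step S-path is closed by a direct edge.
So S is an equivalence relation.

Yes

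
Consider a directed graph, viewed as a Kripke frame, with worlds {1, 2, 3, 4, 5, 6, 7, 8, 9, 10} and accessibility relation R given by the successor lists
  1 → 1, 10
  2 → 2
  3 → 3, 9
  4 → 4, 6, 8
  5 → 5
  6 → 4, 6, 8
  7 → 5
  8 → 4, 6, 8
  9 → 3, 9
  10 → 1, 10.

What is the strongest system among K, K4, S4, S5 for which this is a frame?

K4

Transitive (axiom 4): yes — every two-step R-path is closed by a direct edge.
Reflexive (axiom T): no — 7 is not related to itself.
Euclidean (axiom 5): yes — any two successors of a common world are R-related.
So F validates K, K4; S4 would additionally require R to be reflexive. The strongest is K4.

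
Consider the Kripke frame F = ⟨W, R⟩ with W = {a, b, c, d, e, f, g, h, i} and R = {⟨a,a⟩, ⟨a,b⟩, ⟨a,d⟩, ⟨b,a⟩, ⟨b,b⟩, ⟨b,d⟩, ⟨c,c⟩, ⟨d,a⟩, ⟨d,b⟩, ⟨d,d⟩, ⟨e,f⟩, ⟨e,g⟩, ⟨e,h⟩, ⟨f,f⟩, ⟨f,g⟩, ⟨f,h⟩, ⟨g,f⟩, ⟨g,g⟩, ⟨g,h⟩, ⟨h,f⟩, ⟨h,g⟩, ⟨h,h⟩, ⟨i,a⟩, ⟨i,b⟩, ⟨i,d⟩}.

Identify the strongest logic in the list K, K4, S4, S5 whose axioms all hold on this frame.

Transitive (axiom 4): yes — every two-step R-path is closed by a direct edge.
Reflexive (axiom T): no — e is not related to itself.
Euclidean (axiom 5): yes — any two successors of a common world are R-related.
So F validates K, K4; S4 would additionally require R to be reflexive. The strongest is K4.

K4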